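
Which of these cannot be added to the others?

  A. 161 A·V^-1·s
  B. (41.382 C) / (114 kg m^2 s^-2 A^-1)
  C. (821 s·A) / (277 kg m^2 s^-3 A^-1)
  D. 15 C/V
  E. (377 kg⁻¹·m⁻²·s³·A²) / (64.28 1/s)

Expand each in SI base units:
  A. A·s·V⁻¹ = A·s·(J·C⁻¹)⁻¹ = kg⁻¹·m⁻²·s⁴·A²
  B. [s·A] / [kg·m²·s⁻²·A⁻¹] = kg⁻¹·m⁻²·s³·A²
  C. [s·A] / [kg·m²·s⁻³·A⁻¹] = kg⁻¹·m⁻²·s⁴·A²
  D. C·V⁻¹ = s·A·(J·C⁻¹)⁻¹ = kg⁻¹·m⁻²·s⁴·A²
  E. [kg⁻¹·m⁻²·s³·A²] / [s⁻¹] = kg⁻¹·m⁻²·s⁴·A²
All reduce to kg⁻¹·m⁻²·s⁴·A² except B., which is kg⁻¹·m⁻²·s³·A².

B.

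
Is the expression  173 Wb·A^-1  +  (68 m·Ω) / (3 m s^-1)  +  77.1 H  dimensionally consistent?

Yes

Dimensions:
  173 Wb·A^-1:  Wb·A⁻¹ = V·s·A⁻¹ = kg·m²·s⁻²·A⁻²
  (68 m·Ω) / (3 m s^-1):  [kg·m³·s⁻³·A⁻²] / [m·s⁻¹] = kg·m²·s⁻²·A⁻²
  77.1 H:  H = V·s·A⁻¹ = kg·m²·s⁻²·A⁻²
Every term reduces to kg·m²·s⁻²·A⁻².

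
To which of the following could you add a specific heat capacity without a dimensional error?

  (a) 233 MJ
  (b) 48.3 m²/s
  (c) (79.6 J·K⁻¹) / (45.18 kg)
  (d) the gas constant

Reference: [specific heat capacity] = m²·s⁻²·K⁻¹.
Each option:
  (a) J = N·m = kg·m²·s⁻²
  (b) m²·s⁻¹
  (c) [kg·m²·s⁻²·K⁻¹] / [kg] = m²·s⁻²·K⁻¹  ← same
  (d) [gas constant] = kg·m²·s⁻²·K⁻¹·mol⁻¹
Only (c) matches m²·s⁻²·K⁻¹.

(c)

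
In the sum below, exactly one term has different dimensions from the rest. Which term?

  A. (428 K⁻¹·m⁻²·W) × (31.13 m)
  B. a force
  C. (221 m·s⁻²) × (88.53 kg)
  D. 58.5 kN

A.

Reduce each to base SI dimensions:
  A. [kg·s⁻³·K⁻¹] · [m] = kg·m·s⁻³·K⁻¹
  B. [force] = kg·m·s⁻²
  C. [m·s⁻²] · [kg] = kg·m·s⁻²
  D. N = kg·m·s⁻²
All reduce to kg·m·s⁻² except A., which is kg·m·s⁻³·K⁻¹.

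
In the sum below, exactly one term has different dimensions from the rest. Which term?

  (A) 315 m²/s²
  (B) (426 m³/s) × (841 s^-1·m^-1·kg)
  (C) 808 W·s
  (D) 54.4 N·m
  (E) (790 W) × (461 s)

Dimensions:
  (A) m²·s⁻²
  (B) [m³·s⁻¹] · [kg·m⁻¹·s⁻¹] = kg·m²·s⁻²
  (C) W·s = J·s⁻¹·s = kg·m²·s⁻²
  (D) N·m = kg·m·s⁻²·m = kg·m²·s⁻²
  (E) [kg·m²·s⁻³] · [s] = kg·m²·s⁻²
All reduce to kg·m²·s⁻² except (A), which is m²·s⁻².

(A)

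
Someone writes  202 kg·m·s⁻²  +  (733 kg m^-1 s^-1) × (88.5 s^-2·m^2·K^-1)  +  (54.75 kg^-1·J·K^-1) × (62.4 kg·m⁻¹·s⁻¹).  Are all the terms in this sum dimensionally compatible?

No

Dimensions:
  202 kg·m·s⁻²:  kg·m·s⁻²
  (733 kg m^-1 s^-1) × (88.5 s^-2·m^2·K^-1):  [kg·m⁻¹·s⁻¹] · [m²·s⁻²·K⁻¹] = kg·m·s⁻³·K⁻¹
  (54.75 kg^-1·J·K^-1) × (62.4 kg·m⁻¹·s⁻¹):  [m²·s⁻²·K⁻¹] · [kg·m⁻¹·s⁻¹] = kg·m·s⁻³·K⁻¹
The terms do not share a single dimension (kg·m·s⁻² vs kg·m·s⁻³·K⁻¹).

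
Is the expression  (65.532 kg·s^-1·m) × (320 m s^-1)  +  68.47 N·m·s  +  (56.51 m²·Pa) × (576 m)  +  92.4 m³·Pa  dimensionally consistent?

No

In SI base units:
  (65.532 kg·s^-1·m) × (320 m s^-1):  [kg·m·s⁻¹] · [m·s⁻¹] = kg·m²·s⁻²
  68.47 N·m·s:  N·m·s = kg·m·s⁻²·m·s = kg·m²·s⁻¹
  (56.51 m²·Pa) × (576 m):  [kg·m·s⁻²] · [m] = kg·m²·s⁻²
  92.4 m³·Pa:  Pa·m³ = N·m⁻²·m³ = kg·m²·s⁻²
The terms do not share a single dimension (kg·m²·s⁻² vs kg·m²·s⁻¹).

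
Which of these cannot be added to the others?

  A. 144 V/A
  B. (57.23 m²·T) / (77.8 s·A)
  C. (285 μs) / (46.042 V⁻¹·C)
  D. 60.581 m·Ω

D.

Expand each in SI base units:
  A. V·A⁻¹ = J·C⁻¹·A⁻¹ = kg·m²·s⁻³·A⁻²
  B. [kg·m²·s⁻²·A⁻¹] / [s·A] = kg·m²·s⁻³·A⁻²
  C. [s] / [kg⁻¹·m⁻²·s⁴·A²] = kg·m²·s⁻³·A⁻²
  D. Ω·m = V·A⁻¹·m = kg·m³·s⁻³·A⁻²
All reduce to kg·m²·s⁻³·A⁻² except D., which is kg·m³·s⁻³·A⁻².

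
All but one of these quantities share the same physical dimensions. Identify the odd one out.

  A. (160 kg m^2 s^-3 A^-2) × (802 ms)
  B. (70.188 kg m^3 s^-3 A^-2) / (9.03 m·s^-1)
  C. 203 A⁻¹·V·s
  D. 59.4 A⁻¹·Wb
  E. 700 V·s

Reduce each to base SI dimensions:
  A. [kg·m²·s⁻³·A⁻²] · [s] = kg·m²·s⁻²·A⁻²
  B. [kg·m³·s⁻³·A⁻²] / [m·s⁻¹] = kg·m²·s⁻²·A⁻²
  C. V·s·A⁻¹ = J·C⁻¹·s·A⁻¹ = kg·m²·s⁻²·A⁻²
  D. Wb·A⁻¹ = V·s·A⁻¹ = kg·m²·s⁻²·A⁻²
  E. V·s = J·C⁻¹·s = kg·m²·s⁻²·A⁻¹
All reduce to kg·m²·s⁻²·A⁻² except E., which is kg·m²·s⁻²·A⁻¹.

E.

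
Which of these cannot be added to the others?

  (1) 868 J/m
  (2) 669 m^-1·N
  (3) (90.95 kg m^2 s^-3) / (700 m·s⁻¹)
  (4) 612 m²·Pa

(2)

Reduce each to base SI dimensions:
  (1) J·m⁻¹ = N·m·m⁻¹ = kg·m·s⁻²
  (2) N·m⁻¹ = kg·m·s⁻²·m⁻¹ = kg·s⁻²
  (3) [kg·m²·s⁻³] / [m·s⁻¹] = kg·m·s⁻²
  (4) Pa·m² = N·m⁻²·m² = kg·m·s⁻²
All reduce to kg·m·s⁻² except (2), which is kg·s⁻².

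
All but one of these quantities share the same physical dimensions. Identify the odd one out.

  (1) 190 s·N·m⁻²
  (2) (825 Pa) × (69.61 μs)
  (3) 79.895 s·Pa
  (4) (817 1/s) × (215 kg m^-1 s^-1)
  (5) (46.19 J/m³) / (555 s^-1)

Reduce each to base SI dimensions:
  (1) N·s·m⁻² = kg·m·s⁻²·s·m⁻² = kg·m⁻¹·s⁻¹
  (2) [kg·m⁻¹·s⁻²] · [s] = kg·m⁻¹·s⁻¹
  (3) Pa·s = N·m⁻²·s = kg·m⁻¹·s⁻¹
  (4) [s⁻¹] · [kg·m⁻¹·s⁻¹] = kg·m⁻¹·s⁻²
  (5) [kg·m⁻¹·s⁻²] / [s⁻¹] = kg·m⁻¹·s⁻¹
All reduce to kg·m⁻¹·s⁻¹ except (4), which is kg·m⁻¹·s⁻².

(4)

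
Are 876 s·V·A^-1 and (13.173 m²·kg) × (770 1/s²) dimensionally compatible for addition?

No

Expand each in SI base units:
  876 s·V·A^-1:  V·s·A⁻¹ = J·C⁻¹·s·A⁻¹ = kg·m²·s⁻²·A⁻²
  (13.173 m²·kg) × (770 1/s²):  [kg·m²] · [s⁻²] = kg·m²·s⁻²
kg·m²·s⁻²·A⁻² ≠ kg·m²·s⁻², so they cannot be added.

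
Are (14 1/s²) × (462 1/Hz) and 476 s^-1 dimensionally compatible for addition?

Reduce each to base SI dimensions:
  (14 1/s²) × (462 1/Hz):  [s⁻²] · [s] = s⁻¹
  476 s^-1:  s⁻¹
Both are s⁻¹, so they have the same dimensions and can be added.

Yes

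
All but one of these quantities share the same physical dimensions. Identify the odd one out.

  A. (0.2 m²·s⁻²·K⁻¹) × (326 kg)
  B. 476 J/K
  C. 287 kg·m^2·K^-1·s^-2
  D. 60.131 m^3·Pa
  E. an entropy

D.

Dimensions:
  A. [m²·s⁻²·K⁻¹] · [kg] = kg·m²·s⁻²·K⁻¹
  B. J·K⁻¹ = N·m·K⁻¹ = kg·m²·s⁻²·K⁻¹
  C. kg·m²·s⁻²·K⁻¹
  D. Pa·m³ = N·m⁻²·m³ = kg·m²·s⁻²
  E. [entropy] = kg·m²·s⁻²·K⁻¹
All reduce to kg·m²·s⁻²·K⁻¹ except D., which is kg·m²·s⁻².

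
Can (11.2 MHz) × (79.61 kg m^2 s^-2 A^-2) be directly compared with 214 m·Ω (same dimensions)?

No

Dimensions:
  (11.2 MHz) × (79.61 kg m^2 s^-2 A^-2):  [s⁻¹] · [kg·m²·s⁻²·A⁻²] = kg·m²·s⁻³·A⁻²
  214 m·Ω:  Ω·m = V·A⁻¹·m = kg·m³·s⁻³·A⁻²
kg·m²·s⁻³·A⁻² ≠ kg·m³·s⁻³·A⁻², so they cannot be added.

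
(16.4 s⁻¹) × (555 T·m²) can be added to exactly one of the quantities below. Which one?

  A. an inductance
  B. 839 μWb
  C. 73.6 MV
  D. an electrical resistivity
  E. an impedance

C.

Reference: [s⁻¹] · [kg·m²·s⁻²·A⁻¹] = kg·m²·s⁻³·A⁻¹.
Each option:
  A. [inductance] = kg·m²·s⁻²·A⁻²
  B. Wb = V·s = kg·m²·s⁻²·A⁻¹
  C. V = J·C⁻¹ = kg·m²·s⁻³·A⁻¹  ← same
  D. [electrical resistivity] = kg·m³·s⁻³·A⁻²
  E. [impedance] = kg·m²·s⁻³·A⁻²
Only C. matches kg·m²·s⁻³·A⁻¹.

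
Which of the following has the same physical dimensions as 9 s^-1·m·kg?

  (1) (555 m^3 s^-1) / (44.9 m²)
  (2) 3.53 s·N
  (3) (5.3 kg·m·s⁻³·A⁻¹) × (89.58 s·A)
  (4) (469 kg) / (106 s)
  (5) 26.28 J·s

(2)

Reference: kg·m·s⁻¹.
Each option:
  (1) [m³·s⁻¹] / [m²] = m·s⁻¹
  (2) N·s = kg·m·s⁻²·s = kg·m·s⁻¹  ← same
  (3) [kg·m·s⁻³·A⁻¹] · [s·A] = kg·m·s⁻²
  (4) [kg] / [s] = kg·s⁻¹
  (5) J·s = N·m·s = kg·m²·s⁻¹
Only (2) matches kg·m·s⁻¹.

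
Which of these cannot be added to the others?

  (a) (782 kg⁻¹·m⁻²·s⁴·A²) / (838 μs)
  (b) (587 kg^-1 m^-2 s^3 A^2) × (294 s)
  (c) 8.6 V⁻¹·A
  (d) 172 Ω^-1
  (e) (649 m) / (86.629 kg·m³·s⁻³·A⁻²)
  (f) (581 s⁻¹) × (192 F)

(b)

Work out the base dimensions of each:
  (a) [kg⁻¹·m⁻²·s⁴·A²] / [s] = kg⁻¹·m⁻²·s³·A²
  (b) [kg⁻¹·m⁻²·s³·A²] · [s] = kg⁻¹·m⁻²·s⁴·A²
  (c) A·V⁻¹ = A·(J·C⁻¹)⁻¹ = kg⁻¹·m⁻²·s³·A²
  (d) Ω⁻¹ = (V·A⁻¹)⁻¹ = kg⁻¹·m⁻²·s³·A²
  (e) [m] / [kg·m³·s⁻³·A⁻²] = kg⁻¹·m⁻²·s³·A²
  (f) [s⁻¹] · [kg⁻¹·m⁻²·s⁴·A²] = kg⁻¹·m⁻²·s³·A²
All reduce to kg⁻¹·m⁻²·s³·A² except (b), which is kg⁻¹·m⁻²·s⁴·A².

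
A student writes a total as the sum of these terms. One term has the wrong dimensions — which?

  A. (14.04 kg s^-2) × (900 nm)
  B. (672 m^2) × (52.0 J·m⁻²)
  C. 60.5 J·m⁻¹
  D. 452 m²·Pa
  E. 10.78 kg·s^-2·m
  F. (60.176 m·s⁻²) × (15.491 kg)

In SI base units:
  A. [kg·s⁻²] · [m] = kg·m·s⁻²
  B. [m²] · [kg·s⁻²] = kg·m²·s⁻²
  C. J·m⁻¹ = N·m·m⁻¹ = kg·m·s⁻²
  D. Pa·m² = N·m⁻²·m² = kg·m·s⁻²
  E. kg·m·s⁻²
  F. [m·s⁻²] · [kg] = kg·m·s⁻²
All reduce to kg·m·s⁻² except B., which is kg·m²·s⁻².

B.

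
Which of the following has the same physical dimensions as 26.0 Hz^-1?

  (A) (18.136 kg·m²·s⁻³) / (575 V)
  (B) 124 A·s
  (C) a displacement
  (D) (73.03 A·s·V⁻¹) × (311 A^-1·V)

Reference: Hz⁻¹ = (s⁻¹)⁻¹ = s.
Each option:
  (A) [kg·m²·s⁻³] / [kg·m²·s⁻³·A⁻¹] = A
  (B) A·s = s·A
  (C) [displacement] = m
  (D) [kg⁻¹·m⁻²·s⁴·A²] · [kg·m²·s⁻³·A⁻²] = s  ← same
Only (D) matches s.

(D)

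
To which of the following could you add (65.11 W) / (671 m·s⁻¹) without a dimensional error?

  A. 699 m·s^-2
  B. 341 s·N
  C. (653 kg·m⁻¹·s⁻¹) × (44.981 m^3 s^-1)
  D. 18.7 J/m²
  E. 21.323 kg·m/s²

E.

Reference: [kg·m²·s⁻³] / [m·s⁻¹] = kg·m·s⁻².
Each option:
  A. m·s⁻²
  B. N·s = kg·m·s⁻²·s = kg·m·s⁻¹
  C. [kg·m⁻¹·s⁻¹] · [m³·s⁻¹] = kg·m²·s⁻²
  D. J·m⁻² = N·m·m⁻² = kg·s⁻²
  E. kg·m·s⁻²  ← same
Only E. matches kg·m·s⁻².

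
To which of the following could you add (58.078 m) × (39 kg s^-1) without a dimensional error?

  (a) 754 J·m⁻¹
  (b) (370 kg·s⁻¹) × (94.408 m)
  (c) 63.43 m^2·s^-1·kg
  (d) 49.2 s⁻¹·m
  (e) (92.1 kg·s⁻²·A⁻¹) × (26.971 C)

Reference: [m] · [kg·s⁻¹] = kg·m·s⁻¹.
Each option:
  (a) J·m⁻¹ = N·m·m⁻¹ = kg·m·s⁻²
  (b) [kg·s⁻¹] · [m] = kg·m·s⁻¹  ← same
  (c) kg·m²·s⁻¹
  (d) m·s⁻¹
  (e) [kg·s⁻²·A⁻¹] · [s·A] = kg·s⁻¹
Only (b) matches kg·m·s⁻¹.

(b)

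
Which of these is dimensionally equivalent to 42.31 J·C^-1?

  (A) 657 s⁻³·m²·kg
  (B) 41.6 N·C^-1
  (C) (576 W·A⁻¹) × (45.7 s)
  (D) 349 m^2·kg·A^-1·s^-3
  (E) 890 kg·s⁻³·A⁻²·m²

Reference: J·C⁻¹ = N·m·(s·A)⁻¹ = kg·m²·s⁻³·A⁻¹.
Each option:
  (A) kg·m²·s⁻³
  (B) N·C⁻¹ = kg·m·s⁻²·(s·A)⁻¹ = kg·m·s⁻³·A⁻¹
  (C) [kg·m²·s⁻³·A⁻¹] · [s] = kg·m²·s⁻²·A⁻¹
  (D) kg·m²·s⁻³·A⁻¹  ← same
  (E) kg·m²·s⁻³·A⁻²
Only (D) matches kg·m²·s⁻³·A⁻¹.

(D)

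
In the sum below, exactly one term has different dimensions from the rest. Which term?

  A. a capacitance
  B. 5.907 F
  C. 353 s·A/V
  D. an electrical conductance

D.

Reduce each to base SI dimensions:
  A. [capacitance] = kg⁻¹·m⁻²·s⁴·A²
  B. F = C·V⁻¹ = kg⁻¹·m⁻²·s⁴·A²
  C. A·s·V⁻¹ = A·s·(J·C⁻¹)⁻¹ = kg⁻¹·m⁻²·s⁴·A²
  D. [electrical conductance] = kg⁻¹·m⁻²·s³·A²
All reduce to kg⁻¹·m⁻²·s⁴·A² except D., which is kg⁻¹·m⁻²·s³·A².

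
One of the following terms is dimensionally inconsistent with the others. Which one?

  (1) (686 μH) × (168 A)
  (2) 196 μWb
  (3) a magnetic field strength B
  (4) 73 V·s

Dimensions:
  (1) [kg·m²·s⁻²·A⁻²] · [A] = kg·m²·s⁻²·A⁻¹
  (2) Wb = V·s = kg·m²·s⁻²·A⁻¹
  (3) [magnetic field strength B] = kg·s⁻²·A⁻¹
  (4) V·s = J·C⁻¹·s = kg·m²·s⁻²·A⁻¹
All reduce to kg·m²·s⁻²·A⁻¹ except (3), which is kg·s⁻²·A⁻¹.

(3)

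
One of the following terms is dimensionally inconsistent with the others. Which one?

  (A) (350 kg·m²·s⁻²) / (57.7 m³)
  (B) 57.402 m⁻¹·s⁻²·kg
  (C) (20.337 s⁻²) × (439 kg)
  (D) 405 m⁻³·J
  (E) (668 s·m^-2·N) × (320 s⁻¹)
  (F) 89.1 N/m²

Reduce each to base SI dimensions:
  (A) [kg·m²·s⁻²] / [m³] = kg·m⁻¹·s⁻²
  (B) kg·m⁻¹·s⁻²
  (C) [s⁻²] · [kg] = kg·s⁻²
  (D) J·m⁻³ = N·m·m⁻³ = kg·m⁻¹·s⁻²
  (E) [kg·m⁻¹·s⁻¹] · [s⁻¹] = kg·m⁻¹·s⁻²
  (F) N·m⁻² = kg·m·s⁻²·m⁻² = kg·m⁻¹·s⁻²
All reduce to kg·m⁻¹·s⁻² except (C), which is kg·s⁻².

(C)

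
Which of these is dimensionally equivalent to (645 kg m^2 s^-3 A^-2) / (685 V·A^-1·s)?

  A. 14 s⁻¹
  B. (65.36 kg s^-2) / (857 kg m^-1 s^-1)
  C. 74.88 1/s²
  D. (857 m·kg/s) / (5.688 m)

A.

Reference: [kg·m²·s⁻³·A⁻²] / [kg·m²·s⁻²·A⁻²] = s⁻¹.
Each option:
  A. s⁻¹  ← same
  B. [kg·s⁻²] / [kg·m⁻¹·s⁻¹] = m·s⁻¹
  C. s⁻²
  D. [kg·m·s⁻¹] / [m] = kg·s⁻¹
Only A. matches s⁻¹.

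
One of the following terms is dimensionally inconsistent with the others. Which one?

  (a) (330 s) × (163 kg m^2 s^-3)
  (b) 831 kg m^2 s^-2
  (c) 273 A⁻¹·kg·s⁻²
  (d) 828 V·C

Reduce each to base SI dimensions:
  (a) [s] · [kg·m²·s⁻³] = kg·m²·s⁻²
  (b) kg·m²·s⁻²
  (c) kg·s⁻²·A⁻¹
  (d) C·V = s·A·J·C⁻¹ = kg·m²·s⁻²
All reduce to kg·m²·s⁻² except (c), which is kg·s⁻²·A⁻¹.

(c)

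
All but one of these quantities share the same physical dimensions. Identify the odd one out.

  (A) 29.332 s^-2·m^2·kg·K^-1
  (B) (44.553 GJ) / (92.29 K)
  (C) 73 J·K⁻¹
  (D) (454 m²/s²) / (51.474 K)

Expand each in SI base units:
  (A) kg·m²·s⁻²·K⁻¹
  (B) [kg·m²·s⁻²] / [K] = kg·m²·s⁻²·K⁻¹
  (C) J·K⁻¹ = N·m·K⁻¹ = kg·m²·s⁻²·K⁻¹
  (D) [m²·s⁻²] / [K] = m²·s⁻²·K⁻¹
All reduce to kg·m²·s⁻²·K⁻¹ except (D), which is m²·s⁻²·K⁻¹.

(D)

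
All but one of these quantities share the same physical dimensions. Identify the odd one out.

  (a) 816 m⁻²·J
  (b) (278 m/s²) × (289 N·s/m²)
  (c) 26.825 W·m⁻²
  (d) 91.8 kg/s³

(a)

Reduce each to base SI dimensions:
  (a) J·m⁻² = N·m·m⁻² = kg·s⁻²
  (b) [m·s⁻²] · [kg·m⁻¹·s⁻¹] = kg·s⁻³
  (c) W·m⁻² = J·s⁻¹·m⁻² = kg·s⁻³
  (d) kg·s⁻³
All reduce to kg·s⁻³ except (a), which is kg·s⁻².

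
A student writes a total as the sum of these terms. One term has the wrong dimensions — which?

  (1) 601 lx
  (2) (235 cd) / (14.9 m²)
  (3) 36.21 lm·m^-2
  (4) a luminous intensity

Expand each in SI base units:
  (1) lx = lm·m⁻² = m⁻²·cd
  (2) [cd] / [m²] = m⁻²·cd
  (3) lm·m⁻² = cd·m⁻² = m⁻²·cd
  (4) [luminous intensity] = cd
All reduce to m⁻²·cd except (4), which is cd.

(4)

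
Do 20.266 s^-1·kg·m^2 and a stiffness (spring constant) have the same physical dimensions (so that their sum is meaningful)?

No

Dimensions:
  20.266 s^-1·kg·m^2:  kg·m²·s⁻¹
  a stiffness (spring constant):  [stiffness (spring constant)] = kg·s⁻²
kg·m²·s⁻¹ ≠ kg·s⁻², so they cannot be added.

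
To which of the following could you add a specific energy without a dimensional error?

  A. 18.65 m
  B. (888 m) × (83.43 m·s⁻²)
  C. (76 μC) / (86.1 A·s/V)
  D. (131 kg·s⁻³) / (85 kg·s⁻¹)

B.

Reference: [specific energy] = m²·s⁻².
Each option:
  A. m
  B. [m] · [m·s⁻²] = m²·s⁻²  ← same
  C. [s·A] / [kg⁻¹·m⁻²·s⁴·A²] = kg·m²·s⁻³·A⁻¹
  D. [kg·s⁻³] / [kg·s⁻¹] = s⁻²
Only B. matches m²·s⁻².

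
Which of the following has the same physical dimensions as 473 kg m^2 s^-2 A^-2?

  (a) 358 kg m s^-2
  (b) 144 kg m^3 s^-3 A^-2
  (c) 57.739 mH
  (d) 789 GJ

(c)

Reference: kg·m²·s⁻²·A⁻².
Each option:
  (a) kg·m·s⁻²
  (b) kg·m³·s⁻³·A⁻²
  (c) H = V·s·A⁻¹ = kg·m²·s⁻²·A⁻²  ← same
  (d) J = N·m = kg·m²·s⁻²
Only (c) matches kg·m²·s⁻²·A⁻².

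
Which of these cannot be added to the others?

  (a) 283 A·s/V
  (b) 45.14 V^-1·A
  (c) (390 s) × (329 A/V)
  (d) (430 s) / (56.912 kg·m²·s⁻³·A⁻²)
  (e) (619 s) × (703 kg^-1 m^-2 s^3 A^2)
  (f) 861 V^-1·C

(b)

In SI base units:
  (a) A·s·V⁻¹ = A·s·(J·C⁻¹)⁻¹ = kg⁻¹·m⁻²·s⁴·A²
  (b) A·V⁻¹ = A·(J·C⁻¹)⁻¹ = kg⁻¹·m⁻²·s³·A²
  (c) [s] · [kg⁻¹·m⁻²·s³·A²] = kg⁻¹·m⁻²·s⁴·A²
  (d) [s] / [kg·m²·s⁻³·A⁻²] = kg⁻¹·m⁻²·s⁴·A²
  (e) [s] · [kg⁻¹·m⁻²·s³·A²] = kg⁻¹·m⁻²·s⁴·A²
  (f) C·V⁻¹ = s·A·(J·C⁻¹)⁻¹ = kg⁻¹·m⁻²·s⁴·A²
All reduce to kg⁻¹·m⁻²·s⁴·A² except (b), which is kg⁻¹·m⁻²·s³·A².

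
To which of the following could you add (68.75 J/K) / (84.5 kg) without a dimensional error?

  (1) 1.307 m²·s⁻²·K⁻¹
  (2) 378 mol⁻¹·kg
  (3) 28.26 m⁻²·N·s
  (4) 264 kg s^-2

(1)

Reference: [kg·m²·s⁻²·K⁻¹] / [kg] = m²·s⁻²·K⁻¹.
Each option:
  (1) m²·s⁻²·K⁻¹  ← same
  (2) kg·mol⁻¹
  (3) N·s·m⁻² = kg·m·s⁻²·s·m⁻² = kg·m⁻¹·s⁻¹
  (4) kg·s⁻²
Only (1) matches m²·s⁻²·K⁻¹.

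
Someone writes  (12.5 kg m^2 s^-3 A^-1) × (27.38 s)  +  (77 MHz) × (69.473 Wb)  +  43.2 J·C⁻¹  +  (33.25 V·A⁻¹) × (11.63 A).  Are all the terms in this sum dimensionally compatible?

No

Expand each in SI base units:
  (12.5 kg m^2 s^-3 A^-1) × (27.38 s):  [kg·m²·s⁻³·A⁻¹] · [s] = kg·m²·s⁻²·A⁻¹
  (77 MHz) × (69.473 Wb):  [s⁻¹] · [kg·m²·s⁻²·A⁻¹] = kg·m²·s⁻³·A⁻¹
  43.2 J·C⁻¹:  J·C⁻¹ = N·m·(s·A)⁻¹ = kg·m²·s⁻³·A⁻¹
  (33.25 V·A⁻¹) × (11.63 A):  [kg·m²·s⁻³·A⁻²] · [A] = kg·m²·s⁻³·A⁻¹
The terms do not share a single dimension (kg·m²·s⁻²·A⁻¹ vs kg·m²·s⁻³·A⁻¹).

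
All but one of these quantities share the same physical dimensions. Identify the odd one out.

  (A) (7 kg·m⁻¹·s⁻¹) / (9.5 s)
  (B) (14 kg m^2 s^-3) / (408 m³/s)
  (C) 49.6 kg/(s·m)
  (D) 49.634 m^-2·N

(C)

In SI base units:
  (A) [kg·m⁻¹·s⁻¹] / [s] = kg·m⁻¹·s⁻²
  (B) [kg·m²·s⁻³] / [m³·s⁻¹] = kg·m⁻¹·s⁻²
  (C) kg·m⁻¹·s⁻¹
  (D) N·m⁻² = kg·m·s⁻²·m⁻² = kg·m⁻¹·s⁻²
All reduce to kg·m⁻¹·s⁻² except (C), which is kg·m⁻¹·s⁻¹.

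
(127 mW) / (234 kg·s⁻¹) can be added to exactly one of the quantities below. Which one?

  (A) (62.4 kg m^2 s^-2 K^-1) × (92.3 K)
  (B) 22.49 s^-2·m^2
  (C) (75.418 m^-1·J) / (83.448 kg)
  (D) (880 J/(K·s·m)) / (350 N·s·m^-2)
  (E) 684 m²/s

Reference: [kg·m²·s⁻³] / [kg·s⁻¹] = m²·s⁻².
Each option:
  (A) [kg·m²·s⁻²·K⁻¹] · [K] = kg·m²·s⁻²
  (B) m²·s⁻²  ← same
  (C) [kg·m·s⁻²] / [kg] = m·s⁻²
  (D) [kg·m·s⁻³·K⁻¹] / [kg·m⁻¹·s⁻¹] = m²·s⁻²·K⁻¹
  (E) m²·s⁻¹
Only (B) matches m²·s⁻².

(B)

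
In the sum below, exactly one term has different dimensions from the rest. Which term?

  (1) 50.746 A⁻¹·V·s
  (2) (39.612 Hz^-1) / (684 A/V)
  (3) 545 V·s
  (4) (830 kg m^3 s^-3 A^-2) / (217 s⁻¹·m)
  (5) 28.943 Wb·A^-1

(3)

Reduce each to base SI dimensions:
  (1) V·s·A⁻¹ = J·C⁻¹·s·A⁻¹ = kg·m²·s⁻²·A⁻²
  (2) [s] / [kg⁻¹·m⁻²·s³·A²] = kg·m²·s⁻²·A⁻²
  (3) V·s = J·C⁻¹·s = kg·m²·s⁻²·A⁻¹
  (4) [kg·m³·s⁻³·A⁻²] / [m·s⁻¹] = kg·m²·s⁻²·A⁻²
  (5) Wb·A⁻¹ = V·s·A⁻¹ = kg·m²·s⁻²·A⁻²
All reduce to kg·m²·s⁻²·A⁻² except (3), which is kg·m²·s⁻²·A⁻¹.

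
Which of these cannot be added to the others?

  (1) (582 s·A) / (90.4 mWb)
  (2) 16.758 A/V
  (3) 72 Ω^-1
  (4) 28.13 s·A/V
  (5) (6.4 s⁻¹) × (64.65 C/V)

Dimensions:
  (1) [s·A] / [kg·m²·s⁻²·A⁻¹] = kg⁻¹·m⁻²·s³·A²
  (2) A·V⁻¹ = A·(J·C⁻¹)⁻¹ = kg⁻¹·m⁻²·s³·A²
  (3) Ω⁻¹ = (V·A⁻¹)⁻¹ = kg⁻¹·m⁻²·s³·A²
  (4) A·s·V⁻¹ = A·s·(J·C⁻¹)⁻¹ = kg⁻¹·m⁻²·s⁴·A²
  (5) [s⁻¹] · [kg⁻¹·m⁻²·s⁴·A²] = kg⁻¹·m⁻²·s³·A²
All reduce to kg⁻¹·m⁻²·s³·A² except (4), which is kg⁻¹·m⁻²·s⁴·A².

(4)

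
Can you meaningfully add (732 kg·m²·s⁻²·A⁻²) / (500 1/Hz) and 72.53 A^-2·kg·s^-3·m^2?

Work out the base dimensions of each:
  (732 kg·m²·s⁻²·A⁻²) / (500 1/Hz):  [kg·m²·s⁻²·A⁻²] / [s] = kg·m²·s⁻³·A⁻²
  72.53 A^-2·kg·s^-3·m^2:  kg·m²·s⁻³·A⁻²
Both are kg·m²·s⁻³·A⁻², so they have the same dimensions and can be added.

Yes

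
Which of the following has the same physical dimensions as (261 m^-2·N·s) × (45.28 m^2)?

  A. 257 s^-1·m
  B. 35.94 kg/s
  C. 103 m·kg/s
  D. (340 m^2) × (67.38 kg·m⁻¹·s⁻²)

C.

Reference: [kg·m⁻¹·s⁻¹] · [m²] = kg·m·s⁻¹.
Each option:
  A. m·s⁻¹
  B. kg·s⁻¹
  C. kg·m·s⁻¹  ← same
  D. [m²] · [kg·m⁻¹·s⁻²] = kg·m·s⁻²
Only C. matches kg·m·s⁻¹.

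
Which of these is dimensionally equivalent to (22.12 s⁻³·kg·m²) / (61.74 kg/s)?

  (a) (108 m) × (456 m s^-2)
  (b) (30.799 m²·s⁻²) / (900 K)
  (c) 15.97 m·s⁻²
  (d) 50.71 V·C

Reference: [kg·m²·s⁻³] / [kg·s⁻¹] = m²·s⁻².
Each option:
  (a) [m] · [m·s⁻²] = m²·s⁻²  ← same
  (b) [m²·s⁻²] / [K] = m²·s⁻²·K⁻¹
  (c) m·s⁻²
  (d) C·V = s·A·J·C⁻¹ = kg·m²·s⁻²
Only (a) matches m²·s⁻².

(a)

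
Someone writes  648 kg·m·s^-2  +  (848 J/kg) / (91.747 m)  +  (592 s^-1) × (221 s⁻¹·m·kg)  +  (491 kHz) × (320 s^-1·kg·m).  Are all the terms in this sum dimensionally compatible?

Expand each in SI base units:
  648 kg·m·s^-2:  kg·m·s⁻²
  (848 J/kg) / (91.747 m):  [m²·s⁻²] / [m] = m·s⁻²
  (592 s^-1) × (221 s⁻¹·m·kg):  [s⁻¹] · [kg·m·s⁻¹] = kg·m·s⁻²
  (491 kHz) × (320 s^-1·kg·m):  [s⁻¹] · [kg·m·s⁻¹] = kg·m·s⁻²
The terms do not share a single dimension (kg·m·s⁻² vs m·s⁻²).

No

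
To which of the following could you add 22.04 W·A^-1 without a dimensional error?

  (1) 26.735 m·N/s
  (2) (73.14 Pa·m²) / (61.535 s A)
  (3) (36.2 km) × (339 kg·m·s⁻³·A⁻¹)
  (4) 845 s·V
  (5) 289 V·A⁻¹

(3)

Reference: W·A⁻¹ = J·s⁻¹·A⁻¹ = kg·m²·s⁻³·A⁻¹.
Each option:
  (1) N·m·s⁻¹ = kg·m·s⁻²·m·s⁻¹ = kg·m²·s⁻³
  (2) [kg·m·s⁻²] / [s·A] = kg·m·s⁻³·A⁻¹
  (3) [m] · [kg·m·s⁻³·A⁻¹] = kg·m²·s⁻³·A⁻¹  ← same
  (4) V·s = J·C⁻¹·s = kg·m²·s⁻²·A⁻¹
  (5) V·A⁻¹ = J·C⁻¹·A⁻¹ = kg·m²·s⁻³·A⁻²
Only (3) matches kg·m²·s⁻³·A⁻¹.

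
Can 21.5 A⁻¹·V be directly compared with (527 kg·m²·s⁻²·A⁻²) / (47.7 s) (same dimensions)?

Yes

Expand each in SI base units:
  21.5 A⁻¹·V:  V·A⁻¹ = J·C⁻¹·A⁻¹ = kg·m²·s⁻³·A⁻²
  (527 kg·m²·s⁻²·A⁻²) / (47.7 s):  [kg·m²·s⁻²·A⁻²] / [s] = kg·m²·s⁻³·A⁻²
Both are kg·m²·s⁻³·A⁻², so they have the same dimensions and can be added.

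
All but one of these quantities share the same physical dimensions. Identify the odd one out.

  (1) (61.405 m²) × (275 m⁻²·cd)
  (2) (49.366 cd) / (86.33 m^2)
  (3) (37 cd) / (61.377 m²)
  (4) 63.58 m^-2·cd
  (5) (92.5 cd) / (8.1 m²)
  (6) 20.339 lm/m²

In SI base units:
  (1) [m²] · [m⁻²·cd] = cd
  (2) [cd] / [m²] = m⁻²·cd
  (3) [cd] / [m²] = m⁻²·cd
  (4) cd·m⁻² = m⁻²·cd
  (5) [cd] / [m²] = m⁻²·cd
  (6) lm·m⁻² = cd·m⁻² = m⁻²·cd
All reduce to m⁻²·cd except (1), which is cd.

(1)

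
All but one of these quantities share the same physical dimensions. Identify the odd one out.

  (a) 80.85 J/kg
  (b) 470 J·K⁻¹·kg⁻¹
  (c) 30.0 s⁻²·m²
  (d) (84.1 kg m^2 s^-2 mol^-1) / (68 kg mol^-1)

Work out the base dimensions of each:
  (a) J·kg⁻¹ = N·m·kg⁻¹ = m²·s⁻²
  (b) J·kg⁻¹·K⁻¹ = N·m·kg⁻¹·K⁻¹ = m²·s⁻²·K⁻¹
  (c) m²·s⁻²
  (d) [kg·m²·s⁻²·mol⁻¹] / [kg·mol⁻¹] = m²·s⁻²
All reduce to m²·s⁻² except (b), which is m²·s⁻²·K⁻¹.

(b)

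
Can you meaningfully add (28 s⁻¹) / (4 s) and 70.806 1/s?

No

Work out the base dimensions of each:
  (28 s⁻¹) / (4 s):  [s⁻¹] / [s] = s⁻²
  70.806 1/s:  s⁻¹
s⁻² ≠ s⁻¹, so they cannot be added.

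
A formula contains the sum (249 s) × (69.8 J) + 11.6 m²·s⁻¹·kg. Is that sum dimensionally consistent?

Dimensions:
  (249 s) × (69.8 J):  [s] · [kg·m²·s⁻²] = kg·m²·s⁻¹
  11.6 m²·s⁻¹·kg:  kg·m²·s⁻¹
Both are kg·m²·s⁻¹, so they have the same dimensions and can be added.

Yes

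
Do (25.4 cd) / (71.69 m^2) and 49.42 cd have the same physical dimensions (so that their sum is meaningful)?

No

Dimensions:
  (25.4 cd) / (71.69 m^2):  [cd] / [m²] = m⁻²·cd
  49.42 cd:  cd
m⁻²·cd ≠ cd, so they cannot be added.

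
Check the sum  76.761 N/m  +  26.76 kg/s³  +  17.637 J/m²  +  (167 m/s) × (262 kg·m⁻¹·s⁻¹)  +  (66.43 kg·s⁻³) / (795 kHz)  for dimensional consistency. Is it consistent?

No

In SI base units:
  76.761 N/m:  N·m⁻¹ = kg·m·s⁻²·m⁻¹ = kg·s⁻²
  26.76 kg/s³:  kg·s⁻³
  17.637 J/m²:  J·m⁻² = N·m·m⁻² = kg·s⁻²
  (167 m/s) × (262 kg·m⁻¹·s⁻¹):  [m·s⁻¹] · [kg·m⁻¹·s⁻¹] = kg·s⁻²
  (66.43 kg·s⁻³) / (795 kHz):  [kg·s⁻³] / [s⁻¹] = kg·s⁻²
The terms do not share a single dimension (kg·s⁻² vs kg·s⁻³).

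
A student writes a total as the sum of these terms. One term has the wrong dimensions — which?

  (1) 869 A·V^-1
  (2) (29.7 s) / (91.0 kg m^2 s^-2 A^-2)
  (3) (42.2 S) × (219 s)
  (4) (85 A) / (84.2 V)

(3)

Reduce each to base SI dimensions:
  (1) A·V⁻¹ = A·(J·C⁻¹)⁻¹ = kg⁻¹·m⁻²·s³·A²
  (2) [s] / [kg·m²·s⁻²·A⁻²] = kg⁻¹·m⁻²·s³·A²
  (3) [kg⁻¹·m⁻²·s³·A²] · [s] = kg⁻¹·m⁻²·s⁴·A²
  (4) [A] / [kg·m²·s⁻³·A⁻¹] = kg⁻¹·m⁻²·s³·A²
All reduce to kg⁻¹·m⁻²·s³·A² except (3), which is kg⁻¹·m⁻²·s⁴·A².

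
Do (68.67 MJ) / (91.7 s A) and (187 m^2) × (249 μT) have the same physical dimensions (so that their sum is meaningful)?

No

Dimensions:
  (68.67 MJ) / (91.7 s A):  [kg·m²·s⁻²] / [s·A] = kg·m²·s⁻³·A⁻¹
  (187 m^2) × (249 μT):  [m²] · [kg·s⁻²·A⁻¹] = kg·m²·s⁻²·A⁻¹
kg·m²·s⁻³·A⁻¹ ≠ kg·m²·s⁻²·A⁻¹, so they cannot be added.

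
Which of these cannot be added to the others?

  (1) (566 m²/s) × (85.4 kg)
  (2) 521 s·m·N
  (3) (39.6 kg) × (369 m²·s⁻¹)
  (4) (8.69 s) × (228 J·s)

(4)

Reduce each to base SI dimensions:
  (1) [m²·s⁻¹] · [kg] = kg·m²·s⁻¹
  (2) N·m·s = kg·m·s⁻²·m·s = kg·m²·s⁻¹
  (3) [kg] · [m²·s⁻¹] = kg·m²·s⁻¹
  (4) [s] · [kg·m²·s⁻¹] = kg·m²
All reduce to kg·m²·s⁻¹ except (4), which is kg·m².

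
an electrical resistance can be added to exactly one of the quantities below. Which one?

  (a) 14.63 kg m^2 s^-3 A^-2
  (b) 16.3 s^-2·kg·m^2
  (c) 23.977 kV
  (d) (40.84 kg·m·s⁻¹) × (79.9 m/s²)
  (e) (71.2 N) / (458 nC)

Reference: [electrical resistance] = kg·m²·s⁻³·A⁻².
Each option:
  (a) kg·m²·s⁻³·A⁻²  ← same
  (b) kg·m²·s⁻²
  (c) V = J·C⁻¹ = kg·m²·s⁻³·A⁻¹
  (d) [kg·m·s⁻¹] · [m·s⁻²] = kg·m²·s⁻³
  (e) [kg·m·s⁻²] / [s·A] = kg·m·s⁻³·A⁻¹
Only (a) matches kg·m²·s⁻³·A⁻².

(a)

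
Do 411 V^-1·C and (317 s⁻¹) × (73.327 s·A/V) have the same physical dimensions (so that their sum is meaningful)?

Expand each in SI base units:
  411 V^-1·C:  C·V⁻¹ = s·A·(J·C⁻¹)⁻¹ = kg⁻¹·m⁻²·s⁴·A²
  (317 s⁻¹) × (73.327 s·A/V):  [s⁻¹] · [kg⁻¹·m⁻²·s⁴·A²] = kg⁻¹·m⁻²·s³·A²
kg⁻¹·m⁻²·s⁴·A² ≠ kg⁻¹·m⁻²·s³·A², so they cannot be added.

No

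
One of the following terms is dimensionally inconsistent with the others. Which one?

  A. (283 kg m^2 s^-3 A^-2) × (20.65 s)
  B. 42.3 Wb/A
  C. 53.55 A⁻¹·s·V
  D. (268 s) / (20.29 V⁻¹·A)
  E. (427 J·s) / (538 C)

Reduce each to base SI dimensions:
  A. [kg·m²·s⁻³·A⁻²] · [s] = kg·m²·s⁻²·A⁻²
  B. Wb·A⁻¹ = V·s·A⁻¹ = kg·m²·s⁻²·A⁻²
  C. V·s·A⁻¹ = J·C⁻¹·s·A⁻¹ = kg·m²·s⁻²·A⁻²
  D. [s] / [kg⁻¹·m⁻²·s³·A²] = kg·m²·s⁻²·A⁻²
  E. [kg·m²·s⁻¹] / [s·A] = kg·m²·s⁻²·A⁻¹
All reduce to kg·m²·s⁻²·A⁻² except E., which is kg·m²·s⁻²·A⁻¹.

E.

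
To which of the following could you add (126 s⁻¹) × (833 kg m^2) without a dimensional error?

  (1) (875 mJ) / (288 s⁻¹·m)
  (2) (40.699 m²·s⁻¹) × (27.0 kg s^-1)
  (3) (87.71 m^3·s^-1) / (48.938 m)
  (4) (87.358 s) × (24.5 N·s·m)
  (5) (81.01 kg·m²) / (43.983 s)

(5)

Reference: [s⁻¹] · [kg·m²] = kg·m²·s⁻¹.
Each option:
  (1) [kg·m²·s⁻²] / [m·s⁻¹] = kg·m·s⁻¹
  (2) [m²·s⁻¹] · [kg·s⁻¹] = kg·m²·s⁻²
  (3) [m³·s⁻¹] / [m] = m²·s⁻¹
  (4) [s] · [kg·m²·s⁻¹] = kg·m²
  (5) [kg·m²] / [s] = kg·m²·s⁻¹  ← same
Only (5) matches kg·m²·s⁻¹.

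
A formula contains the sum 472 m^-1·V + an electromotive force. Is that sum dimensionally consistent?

Expand each in SI base units:
  472 m^-1·V:  V·m⁻¹ = J·C⁻¹·m⁻¹ = kg·m·s⁻³·A⁻¹
  an electromotive force:  [electromotive force] = kg·m²·s⁻³·A⁻¹
kg·m·s⁻³·A⁻¹ ≠ kg·m²·s⁻³·A⁻¹, so they cannot be added.

No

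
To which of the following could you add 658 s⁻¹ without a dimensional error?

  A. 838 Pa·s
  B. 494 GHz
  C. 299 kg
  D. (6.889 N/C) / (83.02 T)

B.

Reference: s⁻¹.
Each option:
  A. Pa·s = N·m⁻²·s = kg·m⁻¹·s⁻¹
  B. Hz = s⁻¹  ← same
  C. kg
  D. [kg·m·s⁻³·A⁻¹] / [kg·s⁻²·A⁻¹] = m·s⁻¹
Only B. matches s⁻¹.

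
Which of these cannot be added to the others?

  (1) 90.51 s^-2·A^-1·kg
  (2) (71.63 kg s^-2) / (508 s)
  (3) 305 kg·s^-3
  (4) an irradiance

(1)

Work out the base dimensions of each:
  (1) kg·s⁻²·A⁻¹
  (2) [kg·s⁻²] / [s] = kg·s⁻³
  (3) kg·s⁻³
  (4) [irradiance] = kg·s⁻³
All reduce to kg·s⁻³ except (1), which is kg·s⁻²·A⁻¹.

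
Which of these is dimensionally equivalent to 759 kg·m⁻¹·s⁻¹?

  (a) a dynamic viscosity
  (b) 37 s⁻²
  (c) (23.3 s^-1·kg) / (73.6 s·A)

(a)

Reference: kg·m⁻¹·s⁻¹.
Each option:
  (a) [dynamic viscosity] = kg·m⁻¹·s⁻¹  ← same
  (b) s⁻²
  (c) [kg·s⁻¹] / [s·A] = kg·s⁻²·A⁻¹
Only (a) matches kg·m⁻¹·s⁻¹.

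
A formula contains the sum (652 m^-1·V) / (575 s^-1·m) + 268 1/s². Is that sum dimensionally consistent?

Dimensions:
  (652 m^-1·V) / (575 s^-1·m):  [kg·m·s⁻³·A⁻¹] / [m·s⁻¹] = kg·s⁻²·A⁻¹
  268 1/s²:  s⁻²
kg·s⁻²·A⁻¹ ≠ s⁻², so they cannot be added.

No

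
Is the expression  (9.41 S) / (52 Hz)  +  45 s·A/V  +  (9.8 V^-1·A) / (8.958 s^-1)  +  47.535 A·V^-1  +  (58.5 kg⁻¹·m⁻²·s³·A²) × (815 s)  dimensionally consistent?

No

Work out the base dimensions of each:
  (9.41 S) / (52 Hz):  [kg⁻¹·m⁻²·s³·A²] / [s⁻¹] = kg⁻¹·m⁻²·s⁴·A²
  45 s·A/V:  A·s·V⁻¹ = A·s·(J·C⁻¹)⁻¹ = kg⁻¹·m⁻²·s⁴·A²
  (9.8 V^-1·A) / (8.958 s^-1):  [kg⁻¹·m⁻²·s³·A²] / [s⁻¹] = kg⁻¹·m⁻²·s⁴·A²
  47.535 A·V^-1:  A·V⁻¹ = A·(J·C⁻¹)⁻¹ = kg⁻¹·m⁻²·s³·A²
  (58.5 kg⁻¹·m⁻²·s³·A²) × (815 s):  [kg⁻¹·m⁻²·s³·A²] · [s] = kg⁻¹·m⁻²·s⁴·A²
The terms do not share a single dimension (kg⁻¹·m⁻²·s³·A² vs kg⁻¹·m⁻²·s⁴·A²).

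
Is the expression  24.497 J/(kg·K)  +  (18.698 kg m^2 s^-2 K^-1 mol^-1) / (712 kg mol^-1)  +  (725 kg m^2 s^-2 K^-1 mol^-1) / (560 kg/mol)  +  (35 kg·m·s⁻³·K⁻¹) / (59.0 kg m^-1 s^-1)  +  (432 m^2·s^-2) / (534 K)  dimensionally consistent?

Dimensions:
  24.497 J/(kg·K):  J·kg⁻¹·K⁻¹ = N·m·kg⁻¹·K⁻¹ = m²·s⁻²·K⁻¹
  (18.698 kg m^2 s^-2 K^-1 mol^-1) / (712 kg mol^-1):  [kg·m²·s⁻²·K⁻¹·mol⁻¹] / [kg·mol⁻¹] = m²·s⁻²·K⁻¹
  (725 kg m^2 s^-2 K^-1 mol^-1) / (560 kg/mol):  [kg·m²·s⁻²·K⁻¹·mol⁻¹] / [kg·mol⁻¹] = m²·s⁻²·K⁻¹
  (35 kg·m·s⁻³·K⁻¹) / (59.0 kg m^-1 s^-1):  [kg·m·s⁻³·K⁻¹] / [kg·m⁻¹·s⁻¹] = m²·s⁻²·K⁻¹
  (432 m^2·s^-2) / (534 K):  [m²·s⁻²] / [K] = m²·s⁻²·K⁻¹
Every term reduces to m²·s⁻²·K⁻¹.

Yes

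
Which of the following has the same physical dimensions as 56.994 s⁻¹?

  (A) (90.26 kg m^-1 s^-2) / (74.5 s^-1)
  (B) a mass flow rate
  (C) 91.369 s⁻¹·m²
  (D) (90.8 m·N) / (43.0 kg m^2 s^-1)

(D)

Reference: s⁻¹.
Each option:
  (A) [kg·m⁻¹·s⁻²] / [s⁻¹] = kg·m⁻¹·s⁻¹
  (B) [mass flow rate] = kg·s⁻¹
  (C) m²·s⁻¹
  (D) [kg·m²·s⁻²] / [kg·m²·s⁻¹] = s⁻¹  ← same
Only (D) matches s⁻¹.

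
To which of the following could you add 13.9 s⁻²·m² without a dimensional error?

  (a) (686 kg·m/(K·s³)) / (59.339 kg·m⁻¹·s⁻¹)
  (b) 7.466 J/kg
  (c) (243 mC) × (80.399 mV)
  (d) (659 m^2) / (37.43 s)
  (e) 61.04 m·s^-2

Reference: m²·s⁻².
Each option:
  (a) [kg·m·s⁻³·K⁻¹] / [kg·m⁻¹·s⁻¹] = m²·s⁻²·K⁻¹
  (b) J·kg⁻¹ = N·m·kg⁻¹ = m²·s⁻²  ← same
  (c) [s·A] · [kg·m²·s⁻³·A⁻¹] = kg·m²·s⁻²
  (d) [m²] / [s] = m²·s⁻¹
  (e) m·s⁻²
Only (b) matches m²·s⁻².

(b)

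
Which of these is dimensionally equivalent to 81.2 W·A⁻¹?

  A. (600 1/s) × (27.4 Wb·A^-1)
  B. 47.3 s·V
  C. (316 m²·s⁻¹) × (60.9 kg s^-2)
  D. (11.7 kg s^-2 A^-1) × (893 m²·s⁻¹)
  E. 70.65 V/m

D.

Reference: W·A⁻¹ = J·s⁻¹·A⁻¹ = kg·m²·s⁻³·A⁻¹.
Each option:
  A. [s⁻¹] · [kg·m²·s⁻²·A⁻²] = kg·m²·s⁻³·A⁻²
  B. V·s = J·C⁻¹·s = kg·m²·s⁻²·A⁻¹
  C. [m²·s⁻¹] · [kg·s⁻²] = kg·m²·s⁻³
  D. [kg·s⁻²·A⁻¹] · [m²·s⁻¹] = kg·m²·s⁻³·A⁻¹  ← same
  E. V·m⁻¹ = J·C⁻¹·m⁻¹ = kg·m·s⁻³·A⁻¹
Only D. matches kg·m²·s⁻³·A⁻¹.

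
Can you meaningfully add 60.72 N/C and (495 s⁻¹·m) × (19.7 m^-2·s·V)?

Yes

Expand each in SI base units:
  60.72 N/C:  N·C⁻¹ = kg·m·s⁻²·(s·A)⁻¹ = kg·m·s⁻³·A⁻¹
  (495 s⁻¹·m) × (19.7 m^-2·s·V):  [m·s⁻¹] · [kg·s⁻²·A⁻¹] = kg·m·s⁻³·A⁻¹
Both are kg·m·s⁻³·A⁻¹, so they have the same dimensions and can be added.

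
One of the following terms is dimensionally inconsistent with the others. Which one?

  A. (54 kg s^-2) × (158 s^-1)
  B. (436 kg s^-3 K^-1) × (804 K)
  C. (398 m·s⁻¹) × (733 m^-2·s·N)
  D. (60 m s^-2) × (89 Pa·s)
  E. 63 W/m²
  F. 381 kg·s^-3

Expand each in SI base units:
  A. [kg·s⁻²] · [s⁻¹] = kg·s⁻³
  B. [kg·s⁻³·K⁻¹] · [K] = kg·s⁻³
  C. [m·s⁻¹] · [kg·m⁻¹·s⁻¹] = kg·s⁻²
  D. [m·s⁻²] · [kg·m⁻¹·s⁻¹] = kg·s⁻³
  E. W·m⁻² = J·s⁻¹·m⁻² = kg·s⁻³
  F. kg·s⁻³
All reduce to kg·s⁻³ except C., which is kg·s⁻².

C.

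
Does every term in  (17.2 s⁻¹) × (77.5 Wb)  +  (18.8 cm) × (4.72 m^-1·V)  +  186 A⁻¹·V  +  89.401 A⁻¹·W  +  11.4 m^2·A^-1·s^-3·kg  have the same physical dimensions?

No

Work out the base dimensions of each:
  (17.2 s⁻¹) × (77.5 Wb):  [s⁻¹] · [kg·m²·s⁻²·A⁻¹] = kg·m²·s⁻³·A⁻¹
  (18.8 cm) × (4.72 m^-1·V):  [m] · [kg·m·s⁻³·A⁻¹] = kg·m²·s⁻³·A⁻¹
  186 A⁻¹·V:  V·A⁻¹ = J·C⁻¹·A⁻¹ = kg·m²·s⁻³·A⁻²
  89.401 A⁻¹·W:  W·A⁻¹ = J·s⁻¹·A⁻¹ = kg·m²·s⁻³·A⁻¹
  11.4 m^2·A^-1·s^-3·kg:  kg·m²·s⁻³·A⁻¹
The terms do not share a single dimension (kg·m²·s⁻³·A⁻² vs kg·m²·s⁻³·A⁻¹).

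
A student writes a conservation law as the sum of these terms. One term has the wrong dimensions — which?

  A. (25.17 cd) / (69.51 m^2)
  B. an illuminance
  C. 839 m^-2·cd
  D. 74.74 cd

D.

In SI base units:
  A. [cd] / [m²] = m⁻²·cd
  B. [illuminance] = m⁻²·cd
  C. cd·m⁻² = m⁻²·cd
  D. cd
All reduce to m⁻²·cd except D., which is cd.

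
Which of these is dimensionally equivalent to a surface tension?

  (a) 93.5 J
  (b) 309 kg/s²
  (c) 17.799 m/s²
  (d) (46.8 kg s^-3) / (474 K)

(b)

Reference: [surface tension] = kg·s⁻².
Each option:
  (a) J = N·m = kg·m²·s⁻²
  (b) kg·s⁻²  ← same
  (c) m·s⁻²
  (d) [kg·s⁻³] / [K] = kg·s⁻³·K⁻¹
Only (b) matches kg·s⁻².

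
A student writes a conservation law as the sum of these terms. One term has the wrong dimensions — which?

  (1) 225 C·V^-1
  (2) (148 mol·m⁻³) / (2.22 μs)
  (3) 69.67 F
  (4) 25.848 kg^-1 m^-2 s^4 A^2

(2)

In SI base units:
  (1) C·V⁻¹ = s·A·(J·C⁻¹)⁻¹ = kg⁻¹·m⁻²·s⁴·A²
  (2) [m⁻³·mol] / [s] = m⁻³·s⁻¹·mol
  (3) F = C·V⁻¹ = kg⁻¹·m⁻²·s⁴·A²
  (4) kg⁻¹·m⁻²·s⁴·A²
All reduce to kg⁻¹·m⁻²·s⁴·A² except (2), which is m⁻³·s⁻¹·mol.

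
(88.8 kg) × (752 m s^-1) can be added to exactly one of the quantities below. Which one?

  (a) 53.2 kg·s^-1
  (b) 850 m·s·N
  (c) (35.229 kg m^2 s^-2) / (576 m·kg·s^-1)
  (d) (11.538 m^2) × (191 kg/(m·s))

(d)

Reference: [kg] · [m·s⁻¹] = kg·m·s⁻¹.
Each option:
  (a) kg·s⁻¹
  (b) N·m·s = kg·m·s⁻²·m·s = kg·m²·s⁻¹
  (c) [kg·m²·s⁻²] / [kg·m·s⁻¹] = m·s⁻¹
  (d) [m²] · [kg·m⁻¹·s⁻¹] = kg·m·s⁻¹  ← same
Only (d) matches kg·m·s⁻¹.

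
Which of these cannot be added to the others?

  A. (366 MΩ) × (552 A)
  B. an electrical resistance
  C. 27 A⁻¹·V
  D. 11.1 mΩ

Expand each in SI base units:
  A. [kg·m²·s⁻³·A⁻²] · [A] = kg·m²·s⁻³·A⁻¹
  B. [electrical resistance] = kg·m²·s⁻³·A⁻²
  C. V·A⁻¹ = J·C⁻¹·A⁻¹ = kg·m²·s⁻³·A⁻²
  D. Ω = V·A⁻¹ = kg·m²·s⁻³·A⁻²
All reduce to kg·m²·s⁻³·A⁻² except A., which is kg·m²·s⁻³·A⁻¹.

A.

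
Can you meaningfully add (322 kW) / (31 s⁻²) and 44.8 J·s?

Yes

Work out the base dimensions of each:
  (322 kW) / (31 s⁻²):  [kg·m²·s⁻³] / [s⁻²] = kg·m²·s⁻¹
  44.8 J·s:  J·s = N·m·s = kg·m²·s⁻¹
Both are kg·m²·s⁻¹, so they have the same dimensions and can be added.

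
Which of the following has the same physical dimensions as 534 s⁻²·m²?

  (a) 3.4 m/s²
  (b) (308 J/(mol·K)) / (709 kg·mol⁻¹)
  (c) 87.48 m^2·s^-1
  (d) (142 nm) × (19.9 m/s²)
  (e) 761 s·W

(d)

Reference: m²·s⁻².
Each option:
  (a) m·s⁻²
  (b) [kg·m²·s⁻²·K⁻¹·mol⁻¹] / [kg·mol⁻¹] = m²·s⁻²·K⁻¹
  (c) m²·s⁻¹
  (d) [m] · [m·s⁻²] = m²·s⁻²  ← same
  (e) W·s = J·s⁻¹·s = kg·m²·s⁻²
Only (d) matches m²·s⁻².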